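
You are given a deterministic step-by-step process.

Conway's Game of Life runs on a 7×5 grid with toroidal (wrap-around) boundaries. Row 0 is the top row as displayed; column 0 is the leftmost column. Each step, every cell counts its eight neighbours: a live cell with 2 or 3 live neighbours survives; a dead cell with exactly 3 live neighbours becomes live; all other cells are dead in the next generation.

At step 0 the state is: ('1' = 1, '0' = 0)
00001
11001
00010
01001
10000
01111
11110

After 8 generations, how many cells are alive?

t=0: 00001
11001
00010
01001
10000
01111
11110
t=1: 00000
10011
01110
10001
00000
00000
00000
t=2: 00001
11011
01100
11111
00000
00000
00000
t=3: 00011
01011
00000
10011
11111
00000
00000
t=4: 10111
10111
00100
00000
01100
11111
00000
t=5: 10100
10000
01101
01100
00001
10011
00000
t=6: 01000
10111
00110
01100
01101
10011
11010
t=7: 00000
10001
10000
10000
00001
00000
01010
t=8: 10001
10001
11000
10001
00000
00000
00000

8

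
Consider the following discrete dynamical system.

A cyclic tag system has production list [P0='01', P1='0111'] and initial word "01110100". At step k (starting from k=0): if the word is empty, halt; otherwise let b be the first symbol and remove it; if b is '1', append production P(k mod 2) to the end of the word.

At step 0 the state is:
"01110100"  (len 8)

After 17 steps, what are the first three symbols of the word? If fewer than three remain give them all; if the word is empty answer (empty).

101

gen 0: "01110100"  (len 8)
gen 1: "1110100"  (len 7)
gen 2: "1101000111"  (len 10)
gen 3: "10100011101"  (len 11)
gen 4: "01000111010111"  (len 14)
gen 5: "1000111010111"  (len 13)
gen 6: "0001110101110111"  (len 16)
gen 7: "001110101110111"  (len 15)
gen 8: "01110101110111"  (len 14)
gen 9: "1110101110111"  (len 13)
gen 10: "1101011101110111"  (len 16)
gen 11: "10101110111011101"  (len 17)
gen 12: "01011101110111010111"  (len 20)
gen 13: "1011101110111010111"  (len 19)
gen 14: "0111011101110101110111"  (len 22)
gen 15: "111011101110101110111"  (len 21)
gen 16: "110111011101011101110111"  (len 24)
gen 17: "1011101110101110111011101"  (len 25)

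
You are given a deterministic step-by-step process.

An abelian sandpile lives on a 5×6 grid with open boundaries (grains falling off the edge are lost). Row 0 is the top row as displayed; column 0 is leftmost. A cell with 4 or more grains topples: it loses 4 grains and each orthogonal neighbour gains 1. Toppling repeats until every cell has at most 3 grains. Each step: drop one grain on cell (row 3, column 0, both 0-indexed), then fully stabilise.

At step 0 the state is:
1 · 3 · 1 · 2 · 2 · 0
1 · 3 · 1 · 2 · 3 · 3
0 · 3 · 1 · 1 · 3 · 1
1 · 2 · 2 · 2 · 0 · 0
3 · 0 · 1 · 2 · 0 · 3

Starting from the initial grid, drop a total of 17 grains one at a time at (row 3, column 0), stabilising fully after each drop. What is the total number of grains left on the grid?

52

t=0: 1 · 3 · 1 · 2 · 2 · 0
1 · 3 · 1 · 2 · 3 · 3
0 · 3 · 1 · 1 · 3 · 1
1 · 2 · 2 · 2 · 0 · 0
3 · 0 · 1 · 2 · 0 · 3
t=1: 1 · 3 · 1 · 2 · 2 · 0
1 · 3 · 1 · 2 · 3 · 3
0 · 3 · 1 · 1 · 3 · 1
2 · 2 · 2 · 2 · 0 · 0
3 · 0 · 1 · 2 · 0 · 3
t=2: 1 · 3 · 1 · 2 · 2 · 0
1 · 3 · 1 · 2 · 3 · 3
0 · 3 · 1 · 1 · 3 · 1
3 · 2 · 2 · 2 · 0 · 0
3 · 0 · 1 · 2 · 0 · 3
t=3: 1 · 3 · 1 · 2 · 2 · 0
1 · 3 · 1 · 2 · 3 · 3
1 · 3 · 1 · 1 · 3 · 1
1 · 3 · 2 · 2 · 0 · 0
0 · 1 · 1 · 2 · 0 · 3
t=4: 1 · 3 · 1 · 2 · 2 · 0
1 · 3 · 1 · 2 · 3 · 3
1 · 3 · 1 · 1 · 3 · 1
2 · 3 · 2 · 2 · 0 · 0
0 · 1 · 1 · 2 · 0 · 3
t=5: 1 · 3 · 1 · 2 · 2 · 0
1 · 3 · 1 · 2 · 3 · 3
1 · 3 · 1 · 1 · 3 · 1
3 · 3 · 2 · 2 · 0 · 0
0 · 1 · 1 · 2 · 0 · 3
t=6: 2 · 0 · 2 · 2 · 2 · 0
2 · 1 · 2 · 2 · 3 · 3
3 · 1 · 2 · 1 · 3 · 1
1 · 1 · 3 · 2 · 0 · 0
1 · 2 · 1 · 2 · 0 · 3
t=7: 2 · 0 · 2 · 2 · 2 · 0
2 · 1 · 2 · 2 · 3 · 3
3 · 1 · 2 · 1 · 3 · 1
2 · 1 · 3 · 2 · 0 · 0
1 · 2 · 1 · 2 · 0 · 3
t=8: 2 · 0 · 2 · 2 · 2 · 0
2 · 1 · 2 · 2 · 3 · 3
3 · 1 · 2 · 1 · 3 · 1
3 · 1 · 3 · 2 · 0 · 0
1 · 2 · 1 · 2 · 0 · 3
t=9: 2 · 0 · 2 · 2 · 2 · 0
3 · 1 · 2 · 2 · 3 · 3
0 · 2 · 2 · 1 · 3 · 1
1 · 2 · 3 · 2 · 0 · 0
2 · 2 · 1 · 2 · 0 · 3
t=10: 2 · 0 · 2 · 2 · 2 · 0
3 · 1 · 2 · 2 · 3 · 3
0 · 2 · 2 · 1 · 3 · 1
2 · 2 · 3 · 2 · 0 · 0
2 · 2 · 1 · 2 · 0 · 3
t=11: 2 · 0 · 2 · 2 · 2 · 0
3 · 1 · 2 · 2 · 3 · 3
0 · 2 · 2 · 1 · 3 · 1
3 · 2 · 3 · 2 · 0 · 0
2 · 2 · 1 · 2 · 0 · 3
t=12: 2 · 0 · 2 · 2 · 2 · 0
3 · 1 · 2 · 2 · 3 · 3
1 · 2 · 2 · 1 · 3 · 1
0 · 3 · 3 · 2 · 0 · 0
3 · 2 · 1 · 2 · 0 · 3
t=13: 2 · 0 · 2 · 2 · 2 · 0
3 · 1 · 2 · 2 · 3 · 3
1 · 2 · 2 · 1 · 3 · 1
1 · 3 · 3 · 2 · 0 · 0
3 · 2 · 1 · 2 · 0 · 3
t=14: 2 · 0 · 2 · 2 · 2 · 0
3 · 1 · 2 · 2 · 3 · 3
1 · 2 · 2 · 1 · 3 · 1
2 · 3 · 3 · 2 · 0 · 0
3 · 2 · 1 · 2 · 0 · 3
t=15: 2 · 0 · 2 · 2 · 2 · 0
3 · 1 · 2 · 2 · 3 · 3
1 · 2 · 2 · 1 · 3 · 1
3 · 3 · 3 · 2 · 0 · 0
3 · 2 · 1 · 2 · 0 · 3
t=16: 2 · 0 · 2 · 2 · 2 · 0
3 · 1 · 2 · 2 · 3 · 3
2 · 3 · 3 · 1 · 3 · 1
2 · 2 · 0 · 3 · 0 · 0
1 · 0 · 3 · 2 · 0 · 3
t=17: 2 · 0 · 2 · 2 · 2 · 0
3 · 1 · 2 · 2 · 3 · 3
2 · 3 · 3 · 1 · 3 · 1
3 · 2 · 0 · 3 · 0 · 0
1 · 0 · 3 · 2 · 0 · 3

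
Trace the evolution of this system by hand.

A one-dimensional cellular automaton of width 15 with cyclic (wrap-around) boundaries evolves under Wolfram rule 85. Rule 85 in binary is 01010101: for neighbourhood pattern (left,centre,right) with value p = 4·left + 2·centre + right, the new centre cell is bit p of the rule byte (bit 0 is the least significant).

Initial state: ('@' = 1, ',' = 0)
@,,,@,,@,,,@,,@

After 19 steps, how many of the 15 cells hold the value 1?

10

[0] @,,,@,,@,,,@,,@
[1] @@@,@@,@@@,@@,,
[2] ,,@,,@,,,@,,@@,
[3] @,@@,@@@,@@,,@@
[4] @,,@,,,@,,@@,,,
[5] @@,@@@,@@,,@@@,
[6] ,@,,,@,,@@,,,@,
[7] ,@@@,@@,,@@@,@@
[8] ,,,@,,@@,,,@,,@
[9] @@,@@,,@@@,@@,@
[10] ,@,,@@,,,@,,@,,
[11] ,@@,,@@@,@@,@@@
[12] ,,@@,,,@,,@,,,@
[13] @,,@@@,@@,@@@,@
[14] @@,,,@,,@,,,@,,
[15] ,@@@,@@,@@@,@@,
[16] ,,,@,,@,,,@,,@@
[17] @@,@@,@@@,@@,,@
[18] ,@,,@,,,@,,@@,,
[19] ,@@,@@@,@@,,@@@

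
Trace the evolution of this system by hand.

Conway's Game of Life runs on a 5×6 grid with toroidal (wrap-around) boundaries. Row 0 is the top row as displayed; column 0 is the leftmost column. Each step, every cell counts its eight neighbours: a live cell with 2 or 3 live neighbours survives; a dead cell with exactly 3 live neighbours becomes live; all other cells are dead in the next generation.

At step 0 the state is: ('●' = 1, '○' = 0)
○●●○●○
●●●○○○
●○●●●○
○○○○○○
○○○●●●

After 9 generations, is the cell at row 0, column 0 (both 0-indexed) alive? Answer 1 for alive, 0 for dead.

t=0: ○●●○●○
●●●○○○
●○●●●○
○○○○○○
○○○●●●
t=1: ○○○○●○
●○○○●○
●○●●○●
○○●○○○
○○●●●●
t=2: ○○○○○○
●●○○●○
●○●●●●
●○○○○○
○○●○●●
t=3: ●●○●●○
●●●○●○
○○●●●○
●○●○○○
○○○○○●
t=4: ○○○●●○
●○○○○○
●○○○●○
○●●○●●
○○●●●●
t=5: ○○●○○○
○○○●●○
●○○●●○
○●●○○○
●●○○○○
t=6: ○●●●○○
○○●○●●
○●○○●●
○○●●○●
●○○○○○
t=7: ●●●●●●
○○○○○●
○●○○○○
○●●●○●
●○○○●○
t=8: ○●●●○○
○○○●○●
○●○○●○
○●●●●●
○○○○○○
t=9: ○○●●●○
●●○●○○
○●○○○○
●●●●●●
●○○○○○

0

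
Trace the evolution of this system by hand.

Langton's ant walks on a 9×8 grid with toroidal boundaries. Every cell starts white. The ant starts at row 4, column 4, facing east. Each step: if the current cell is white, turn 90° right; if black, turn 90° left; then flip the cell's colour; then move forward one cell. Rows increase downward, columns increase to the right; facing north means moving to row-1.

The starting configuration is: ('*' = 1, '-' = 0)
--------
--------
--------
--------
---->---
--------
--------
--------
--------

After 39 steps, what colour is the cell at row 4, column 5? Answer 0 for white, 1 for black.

1

[0] --------
--------
--------
--------
---->---
--------
--------
--------
--------
[1] --------
--------
--------
--------
----*---
----v---
--------
--------
--------
[2] --------
--------
--------
--------
----*---
---<*---
--------
--------
--------
[3] --------
--------
--------
--------
---^*---
---**---
--------
--------
--------
[4] --------
--------
--------
--------
---*>---
---**---
--------
--------
--------
[5] --------
--------
--------
----^---
---*----
---**---
--------
--------
--------
[6] --------
--------
--------
----*>--
---*----
---**---
--------
--------
--------
[7] --------
--------
--------
----**--
---*-v--
---**---
--------
--------
--------
[8] --------
--------
--------
----**--
---*<*--
---**---
--------
--------
--------
[9] --------
--------
--------
----^*--
---***--
---**---
--------
--------
--------
[10] --------
--------
--------
---<-*--
---***--
---**---
--------
--------
--------
[11] --------
--------
---^----
---*-*--
---***--
---**---
--------
--------
--------
[12] --------
--------
---*>---
---*-*--
---***--
---**---
--------
--------
--------
[13] --------
--------
---**---
---*v*--
---***--
---**---
--------
--------
--------
[14] --------
--------
---**---
---<**--
---***--
---**---
--------
--------
--------
[15] --------
--------
---**---
----**--
---v**--
---**---
--------
--------
--------
[16] --------
--------
---**---
----**--
---->*--
---**---
--------
--------
--------
[17] --------
--------
---**---
----^*--
-----*--
---**---
--------
--------
--------
[18] --------
--------
---**---
---<-*--
-----*--
---**---
--------
--------
--------
[19] --------
--------
---^*---
---*-*--
-----*--
---**---
--------
--------
--------
[20] --------
--------
--<-*---
---*-*--
-----*--
---**---
--------
--------
--------
[21] --------
--^-----
--*-*---
---*-*--
-----*--
---**---
--------
--------
--------
[22] --------
--*>----
--*-*---
---*-*--
-----*--
---**---
--------
--------
--------
[23] --------
--**----
--*v*---
---*-*--
-----*--
---**---
--------
--------
--------
[24] --------
--**----
--<**---
---*-*--
-----*--
---**---
--------
--------
--------
[25] --------
--**----
---**---
--v*-*--
-----*--
---**---
--------
--------
--------
[26] --------
--**----
---**---
-<**-*--
-----*--
---**---
--------
--------
--------
[27] --------
--**----
-^-**---
-***-*--
-----*--
---**---
--------
--------
--------
[28] --------
--**----
-*>**---
-***-*--
-----*--
---**---
--------
--------
--------
[29] --------
--**----
-****---
-*v*-*--
-----*--
---**---
--------
--------
--------
[30] --------
--**----
-****---
-*->-*--
-----*--
---**---
--------
--------
--------
[31] --------
--**----
-**^*---
-*---*--
-----*--
---**---
--------
--------
--------
[32] --------
--**----
-*<-*---
-*---*--
-----*--
---**---
--------
--------
--------
[33] --------
--**----
-*--*---
-*v--*--
-----*--
---**---
--------
--------
--------
[34] --------
--**----
-*--*---
-<*--*--
-----*--
---**---
--------
--------
--------
[35] --------
--**----
-*--*---
--*--*--
-v---*--
---**---
--------
--------
--------
[36] --------
--**----
-*--*---
--*--*--
<*---*--
---**---
--------
--------
--------
[37] --------
--**----
-*--*---
^-*--*--
**---*--
---**---
--------
--------
--------
[38] --------
--**----
-*--*---
*>*--*--
**---*--
---**---
--------
--------
--------
[39] --------
--**----
-*--*---
***--*--
*v---*--
---**---
--------
--------
--------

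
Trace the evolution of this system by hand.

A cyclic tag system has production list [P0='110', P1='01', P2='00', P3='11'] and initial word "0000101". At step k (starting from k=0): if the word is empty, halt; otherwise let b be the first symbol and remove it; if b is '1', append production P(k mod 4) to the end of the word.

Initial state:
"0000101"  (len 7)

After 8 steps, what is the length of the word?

k=0  "0000101"  (len 7)
k=1  "000101"  (len 6)
k=2  "00101"  (len 5)
k=3  "0101"  (len 4)
k=4  "101"  (len 3)
k=5  "01110"  (len 5)
k=6  "1110"  (len 4)
k=7  "11000"  (len 5)
k=8  "100011"  (len 6)

6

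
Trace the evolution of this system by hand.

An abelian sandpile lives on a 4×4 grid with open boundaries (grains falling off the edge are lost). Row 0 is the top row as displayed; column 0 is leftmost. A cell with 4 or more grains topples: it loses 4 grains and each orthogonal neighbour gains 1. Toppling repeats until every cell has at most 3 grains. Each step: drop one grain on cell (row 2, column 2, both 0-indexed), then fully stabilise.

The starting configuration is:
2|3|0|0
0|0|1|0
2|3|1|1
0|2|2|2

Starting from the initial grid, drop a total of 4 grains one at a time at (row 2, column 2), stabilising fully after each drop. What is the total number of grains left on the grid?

gen 0: 2|3|0|0
0|0|1|0
2|3|1|1
0|2|2|2
gen 1: 2|3|0|0
0|0|1|0
2|3|2|1
0|2|2|2
gen 2: 2|3|0|0
0|0|1|0
2|3|3|1
0|2|2|2
gen 3: 2|3|0|0
0|1|2|0
3|0|1|2
0|3|3|2
gen 4: 2|3|0|0
0|1|2|0
3|0|2|2
0|3|3|2

23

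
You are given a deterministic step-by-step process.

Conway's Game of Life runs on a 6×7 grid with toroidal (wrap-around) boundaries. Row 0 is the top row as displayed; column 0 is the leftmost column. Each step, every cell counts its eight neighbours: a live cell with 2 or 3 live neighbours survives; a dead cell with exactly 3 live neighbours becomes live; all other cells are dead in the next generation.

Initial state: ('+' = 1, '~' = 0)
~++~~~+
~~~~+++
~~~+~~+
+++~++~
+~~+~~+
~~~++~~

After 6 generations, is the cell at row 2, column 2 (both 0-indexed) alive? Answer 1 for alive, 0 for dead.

step 0: ~++~~~+
~~~~+++
~~~+~~+
+++~++~
+~~+~~+
~~~++~~
step 1: +~+~~~+
~~+++~+
~+++~~~
~++~++~
+~~~~~+
~+~++++
step 2: ~~~~~~~
~~~~+++
+~~~~~~
~~~~+++
~~~~~~~
~++++~~
step 3: ~~+~~~~
~~~~~++
+~~~~~~
~~~~~++
~~+~~~~
~~++~~~
step 4: ~~++~~~
~~~~~~+
+~~~~~~
~~~~~~+
~~++~~~
~+++~~~
step 5: ~+~+~~~
~~~~~~~
+~~~~~+
~~~~~~~
~+~+~~~
~+~~+~~
step 6: ~~+~~~~
+~~~~~~
~~~~~~~
+~~~~~~
~~+~~~~
++~++~~

0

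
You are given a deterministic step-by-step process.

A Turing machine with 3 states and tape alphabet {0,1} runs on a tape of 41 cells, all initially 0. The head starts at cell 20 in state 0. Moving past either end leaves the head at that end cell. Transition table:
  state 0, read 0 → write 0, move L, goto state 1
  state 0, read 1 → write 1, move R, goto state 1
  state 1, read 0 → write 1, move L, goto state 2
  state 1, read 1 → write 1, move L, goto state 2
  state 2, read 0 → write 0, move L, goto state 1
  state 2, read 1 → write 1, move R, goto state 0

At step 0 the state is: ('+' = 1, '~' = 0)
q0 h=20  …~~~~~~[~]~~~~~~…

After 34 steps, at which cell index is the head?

t=0: q0 h=20  …~~~~~~[~]~~~~~~…
t=1: q1 h=19  …~~~~~~[~]~~~~~~…
t=2: q2 h=18  …~~~~~~[~]+~~~~~…
t=3: q1 h=17  …~~~~~~[~]~+~~~~…
t=4: q2 h=16  …~~~~~~[~]+~+~~~…
t=5: q1 h=15  …~~~~~~[~]~+~+~~…
t=6: q2 h=14  …~~~~~~[~]+~+~+~…
t=7: q1 h=13  …~~~~~~[~]~+~+~+…
t=8: q2 h=12  …~~~~~~[~]+~+~+~…
t=9: q1 h=11  …~~~~~~[~]~+~+~+…
t=10: q2 h=10  …~~~~~~[~]+~+~+~…
t=11: q1 h= 9  …~~~~~~[~]~+~+~+…
t=12: q2 h= 8  …~~~~~~[~]+~+~+~…
t=13: q1 h= 7  …~~~~~~[~]~+~+~+…
t=14: q2 h= 6  |~~~~~~[~]+~+~+~…
t=15: q1 h= 5  |~~~~~[~]~+~+~+…
t=16: q2 h= 4  |~~~~[~]+~+~+~…
t=17: q1 h= 3  |~~~[~]~+~+~+…
t=18: q2 h= 2  |~~[~]+~+~+~…
t=19: q1 h= 1  |~[~]~+~+~+…
t=20: q2 h= 0  |[~]+~+~+~…
t=21: q1 h= 0  |[~]+~+~+~…
t=22: q2 h= 0  |[+]+~+~+~…
t=23: q0 h= 1  |+[+]~+~+~+…
t=24: q1 h= 2  |++[~]+~+~+~…
t=25: q2 h= 1  |+[+]++~+~+…
t=26: q0 h= 2  |++[+]+~+~+~…
t=27: q1 h= 3  |+++[+]~+~+~+…
t=28: q2 h= 2  |++[+]+~+~+~…
t=29: q0 h= 3  |+++[+]~+~+~+…
t=30: q1 h= 4  |++++[~]+~+~+~…
t=31: q2 h= 3  |+++[+]++~+~+…
t=32: q0 h= 4  |++++[+]+~+~+~…
t=33: q1 h= 5  |+++++[+]~+~+~+…
t=34: q2 h= 4  |++++[+]+~+~+~…

4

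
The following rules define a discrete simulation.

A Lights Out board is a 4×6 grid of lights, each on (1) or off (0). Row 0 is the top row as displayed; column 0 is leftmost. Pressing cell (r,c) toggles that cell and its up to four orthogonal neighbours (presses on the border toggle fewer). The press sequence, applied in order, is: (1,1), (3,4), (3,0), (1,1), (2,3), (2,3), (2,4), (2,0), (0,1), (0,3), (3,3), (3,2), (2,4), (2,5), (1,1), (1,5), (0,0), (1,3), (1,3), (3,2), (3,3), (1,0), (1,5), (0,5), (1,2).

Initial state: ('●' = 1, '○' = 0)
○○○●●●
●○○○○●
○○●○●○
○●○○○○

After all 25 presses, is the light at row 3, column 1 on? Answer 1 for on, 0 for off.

[0] ○○○●●●
●○○○○●
○○●○●○
○●○○○○
[1] ○●○●●●
○●●○○●
○●●○●○
○●○○○○
[2] ○●○●●●
○●●○○●
○●●○○○
○●○●●●
[3] ○●○●●●
○●●○○●
●●●○○○
●○○●●●
[4] ○○○●●●
●○○○○●
●○●○○○
●○○●●●
[5] ○○○●●●
●○○●○●
●○○●●○
●○○○●●
[6] ○○○●●●
●○○○○●
●○●○○○
●○○●●●
[7] ○○○●●●
●○○○●●
●○●●●●
●○○●○●
[8] ○○○●●●
○○○○●●
○●●●●●
○○○●○●
[9] ●●●●●●
○●○○●●
○●●●●●
○○○●○●
[10] ●●○○○●
○●○●●●
○●●●●●
○○○●○●
[11] ●●○○○●
○●○●●●
○●●○●●
○○●○●●
[12] ●●○○○●
○●○●●●
○●○○●●
○●○●●●
[13] ●●○○○●
○●○●○●
○●○●○○
○●○●○●
[14] ●●○○○●
○●○●○○
○●○●●●
○●○●○○
[15] ●○○○○●
●○●●○○
○○○●●●
○●○●○○
[16] ●○○○○○
●○●●●●
○○○●●○
○●○●○○
[17] ○●○○○○
○○●●●●
○○○●●○
○●○●○○
[18] ○●○●○○
○○○○○●
○○○○●○
○●○●○○
[19] ○●○○○○
○○●●●●
○○○●●○
○●○●○○
[20] ○●○○○○
○○●●●●
○○●●●○
○○●○○○
[21] ○●○○○○
○○●●●●
○○●○●○
○○○●●○
[22] ●●○○○○
●●●●●●
●○●○●○
○○○●●○
[23] ●●○○○●
●●●●○○
●○●○●●
○○○●●○
[24] ●●○○●○
●●●●○●
●○●○●●
○○○●●○
[25] ●●●○●○
●○○○○●
●○○○●●
○○○●●○

0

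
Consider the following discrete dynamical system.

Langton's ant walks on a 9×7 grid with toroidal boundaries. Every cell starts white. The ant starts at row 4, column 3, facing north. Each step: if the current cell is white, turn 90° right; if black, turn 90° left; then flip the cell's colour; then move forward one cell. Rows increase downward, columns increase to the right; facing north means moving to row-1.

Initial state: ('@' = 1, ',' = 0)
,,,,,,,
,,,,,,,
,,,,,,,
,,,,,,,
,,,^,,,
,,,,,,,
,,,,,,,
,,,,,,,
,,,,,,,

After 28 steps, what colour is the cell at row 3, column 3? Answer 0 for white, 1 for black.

step 0: ,,,,,,,
,,,,,,,
,,,,,,,
,,,,,,,
,,,^,,,
,,,,,,,
,,,,,,,
,,,,,,,
,,,,,,,
step 1: ,,,,,,,
,,,,,,,
,,,,,,,
,,,,,,,
,,,@>,,
,,,,,,,
,,,,,,,
,,,,,,,
,,,,,,,
step 2: ,,,,,,,
,,,,,,,
,,,,,,,
,,,,,,,
,,,@@,,
,,,,v,,
,,,,,,,
,,,,,,,
,,,,,,,
step 3: ,,,,,,,
,,,,,,,
,,,,,,,
,,,,,,,
,,,@@,,
,,,<@,,
,,,,,,,
,,,,,,,
,,,,,,,
step 4: ,,,,,,,
,,,,,,,
,,,,,,,
,,,,,,,
,,,^@,,
,,,@@,,
,,,,,,,
,,,,,,,
,,,,,,,
step 5: ,,,,,,,
,,,,,,,
,,,,,,,
,,,,,,,
,,<,@,,
,,,@@,,
,,,,,,,
,,,,,,,
,,,,,,,
step 6: ,,,,,,,
,,,,,,,
,,,,,,,
,,^,,,,
,,@,@,,
,,,@@,,
,,,,,,,
,,,,,,,
,,,,,,,
step 7: ,,,,,,,
,,,,,,,
,,,,,,,
,,@>,,,
,,@,@,,
,,,@@,,
,,,,,,,
,,,,,,,
,,,,,,,
step 8: ,,,,,,,
,,,,,,,
,,,,,,,
,,@@,,,
,,@v@,,
,,,@@,,
,,,,,,,
,,,,,,,
,,,,,,,
step 9: ,,,,,,,
,,,,,,,
,,,,,,,
,,@@,,,
,,<@@,,
,,,@@,,
,,,,,,,
,,,,,,,
,,,,,,,
step 10: ,,,,,,,
,,,,,,,
,,,,,,,
,,@@,,,
,,,@@,,
,,v@@,,
,,,,,,,
,,,,,,,
,,,,,,,
step 11: ,,,,,,,
,,,,,,,
,,,,,,,
,,@@,,,
,,,@@,,
,<@@@,,
,,,,,,,
,,,,,,,
,,,,,,,
step 12: ,,,,,,,
,,,,,,,
,,,,,,,
,,@@,,,
,^,@@,,
,@@@@,,
,,,,,,,
,,,,,,,
,,,,,,,
step 13: ,,,,,,,
,,,,,,,
,,,,,,,
,,@@,,,
,@>@@,,
,@@@@,,
,,,,,,,
,,,,,,,
,,,,,,,
step 14: ,,,,,,,
,,,,,,,
,,,,,,,
,,@@,,,
,@@@@,,
,@v@@,,
,,,,,,,
,,,,,,,
,,,,,,,
step 15: ,,,,,,,
,,,,,,,
,,,,,,,
,,@@,,,
,@@@@,,
,@,>@,,
,,,,,,,
,,,,,,,
,,,,,,,
step 16: ,,,,,,,
,,,,,,,
,,,,,,,
,,@@,,,
,@@^@,,
,@,,@,,
,,,,,,,
,,,,,,,
,,,,,,,
step 17: ,,,,,,,
,,,,,,,
,,,,,,,
,,@@,,,
,@<,@,,
,@,,@,,
,,,,,,,
,,,,,,,
,,,,,,,
step 18: ,,,,,,,
,,,,,,,
,,,,,,,
,,@@,,,
,@,,@,,
,@v,@,,
,,,,,,,
,,,,,,,
,,,,,,,
step 19: ,,,,,,,
,,,,,,,
,,,,,,,
,,@@,,,
,@,,@,,
,<@,@,,
,,,,,,,
,,,,,,,
,,,,,,,
step 20: ,,,,,,,
,,,,,,,
,,,,,,,
,,@@,,,
,@,,@,,
,,@,@,,
,v,,,,,
,,,,,,,
,,,,,,,
step 21: ,,,,,,,
,,,,,,,
,,,,,,,
,,@@,,,
,@,,@,,
,,@,@,,
<@,,,,,
,,,,,,,
,,,,,,,
step 22: ,,,,,,,
,,,,,,,
,,,,,,,
,,@@,,,
,@,,@,,
^,@,@,,
@@,,,,,
,,,,,,,
,,,,,,,
step 23: ,,,,,,,
,,,,,,,
,,,,,,,
,,@@,,,
,@,,@,,
@>@,@,,
@@,,,,,
,,,,,,,
,,,,,,,
step 24: ,,,,,,,
,,,,,,,
,,,,,,,
,,@@,,,
,@,,@,,
@@@,@,,
@v,,,,,
,,,,,,,
,,,,,,,
step 25: ,,,,,,,
,,,,,,,
,,,,,,,
,,@@,,,
,@,,@,,
@@@,@,,
@,>,,,,
,,,,,,,
,,,,,,,
step 26: ,,,,,,,
,,,,,,,
,,,,,,,
,,@@,,,
,@,,@,,
@@@,@,,
@,@,,,,
,,v,,,,
,,,,,,,
step 27: ,,,,,,,
,,,,,,,
,,,,,,,
,,@@,,,
,@,,@,,
@@@,@,,
@,@,,,,
,<@,,,,
,,,,,,,
step 28: ,,,,,,,
,,,,,,,
,,,,,,,
,,@@,,,
,@,,@,,
@@@,@,,
@^@,,,,
,@@,,,,
,,,,,,,

1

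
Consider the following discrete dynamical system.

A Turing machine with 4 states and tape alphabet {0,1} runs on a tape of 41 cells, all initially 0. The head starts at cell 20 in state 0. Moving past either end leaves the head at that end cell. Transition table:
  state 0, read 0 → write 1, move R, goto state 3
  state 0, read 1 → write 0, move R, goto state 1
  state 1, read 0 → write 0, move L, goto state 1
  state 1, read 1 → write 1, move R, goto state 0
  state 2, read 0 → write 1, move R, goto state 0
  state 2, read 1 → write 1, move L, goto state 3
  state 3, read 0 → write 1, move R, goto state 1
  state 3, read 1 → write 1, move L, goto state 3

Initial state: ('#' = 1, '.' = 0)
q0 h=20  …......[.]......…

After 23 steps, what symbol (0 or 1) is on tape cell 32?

0

t=0: q0 h=20  …......[.]......…
t=1: q3 h=21  ….....#[.]......…
t=2: q1 h=22  …....##[.]......…
t=3: q1 h=21  ….....#[#]......…
t=4: q0 h=22  …....##[.]......…
t=5: q3 h=23  …...###[.]......…
t=6: q1 h=24  …..####[.]......…
t=7: q1 h=23  …...###[#]......…
t=8: q0 h=24  …..####[.]......…
t=9: q3 h=25  ….#####[.]......…
t=10: q1 h=26  …######[.]......…
t=11: q1 h=25  ….#####[#]......…
t=12: q0 h=26  …######[.]......…
t=13: q3 h=27  …######[.]......…
t=14: q1 h=28  …######[.]......…
t=15: q1 h=27  …######[#]......…
t=16: q0 h=28  …######[.]......…
t=17: q3 h=29  …######[.]......…
t=18: q1 h=30  …######[.]......…
t=19: q1 h=29  …######[#]......…
t=20: q0 h=30  …######[.]......…
t=21: q3 h=31  …######[.]......…
t=22: q1 h=32  …######[.]......…
t=23: q1 h=31  …######[#]......…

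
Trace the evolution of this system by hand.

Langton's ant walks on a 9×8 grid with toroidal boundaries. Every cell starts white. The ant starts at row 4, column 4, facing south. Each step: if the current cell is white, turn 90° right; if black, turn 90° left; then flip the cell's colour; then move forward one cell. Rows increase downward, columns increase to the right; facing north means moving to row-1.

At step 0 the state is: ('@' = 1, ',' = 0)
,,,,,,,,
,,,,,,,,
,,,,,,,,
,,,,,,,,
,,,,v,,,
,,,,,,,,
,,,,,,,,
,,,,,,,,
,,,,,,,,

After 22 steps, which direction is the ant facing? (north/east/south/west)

k=0  ,,,,,,,,
,,,,,,,,
,,,,,,,,
,,,,,,,,
,,,,v,,,
,,,,,,,,
,,,,,,,,
,,,,,,,,
,,,,,,,,
k=1  ,,,,,,,,
,,,,,,,,
,,,,,,,,
,,,,,,,,
,,,<@,,,
,,,,,,,,
,,,,,,,,
,,,,,,,,
,,,,,,,,
k=2  ,,,,,,,,
,,,,,,,,
,,,,,,,,
,,,^,,,,
,,,@@,,,
,,,,,,,,
,,,,,,,,
,,,,,,,,
,,,,,,,,
k=3  ,,,,,,,,
,,,,,,,,
,,,,,,,,
,,,@>,,,
,,,@@,,,
,,,,,,,,
,,,,,,,,
,,,,,,,,
,,,,,,,,
k=4  ,,,,,,,,
,,,,,,,,
,,,,,,,,
,,,@@,,,
,,,@v,,,
,,,,,,,,
,,,,,,,,
,,,,,,,,
,,,,,,,,
k=5  ,,,,,,,,
,,,,,,,,
,,,,,,,,
,,,@@,,,
,,,@,>,,
,,,,,,,,
,,,,,,,,
,,,,,,,,
,,,,,,,,
k=6  ,,,,,,,,
,,,,,,,,
,,,,,,,,
,,,@@,,,
,,,@,@,,
,,,,,v,,
,,,,,,,,
,,,,,,,,
,,,,,,,,
k=7  ,,,,,,,,
,,,,,,,,
,,,,,,,,
,,,@@,,,
,,,@,@,,
,,,,<@,,
,,,,,,,,
,,,,,,,,
,,,,,,,,
k=8  ,,,,,,,,
,,,,,,,,
,,,,,,,,
,,,@@,,,
,,,@^@,,
,,,,@@,,
,,,,,,,,
,,,,,,,,
,,,,,,,,
k=9  ,,,,,,,,
,,,,,,,,
,,,,,,,,
,,,@@,,,
,,,@@>,,
,,,,@@,,
,,,,,,,,
,,,,,,,,
,,,,,,,,
k=10  ,,,,,,,,
,,,,,,,,
,,,,,,,,
,,,@@^,,
,,,@@,,,
,,,,@@,,
,,,,,,,,
,,,,,,,,
,,,,,,,,
k=11  ,,,,,,,,
,,,,,,,,
,,,,,,,,
,,,@@@>,
,,,@@,,,
,,,,@@,,
,,,,,,,,
,,,,,,,,
,,,,,,,,
k=12  ,,,,,,,,
,,,,,,,,
,,,,,,,,
,,,@@@@,
,,,@@,v,
,,,,@@,,
,,,,,,,,
,,,,,,,,
,,,,,,,,
k=13  ,,,,,,,,
,,,,,,,,
,,,,,,,,
,,,@@@@,
,,,@@<@,
,,,,@@,,
,,,,,,,,
,,,,,,,,
,,,,,,,,
k=14  ,,,,,,,,
,,,,,,,,
,,,,,,,,
,,,@@^@,
,,,@@@@,
,,,,@@,,
,,,,,,,,
,,,,,,,,
,,,,,,,,
k=15  ,,,,,,,,
,,,,,,,,
,,,,,,,,
,,,@<,@,
,,,@@@@,
,,,,@@,,
,,,,,,,,
,,,,,,,,
,,,,,,,,
k=16  ,,,,,,,,
,,,,,,,,
,,,,,,,,
,,,@,,@,
,,,@v@@,
,,,,@@,,
,,,,,,,,
,,,,,,,,
,,,,,,,,
k=17  ,,,,,,,,
,,,,,,,,
,,,,,,,,
,,,@,,@,
,,,@,>@,
,,,,@@,,
,,,,,,,,
,,,,,,,,
,,,,,,,,
k=18  ,,,,,,,,
,,,,,,,,
,,,,,,,,
,,,@,^@,
,,,@,,@,
,,,,@@,,
,,,,,,,,
,,,,,,,,
,,,,,,,,
k=19  ,,,,,,,,
,,,,,,,,
,,,,,,,,
,,,@,@>,
,,,@,,@,
,,,,@@,,
,,,,,,,,
,,,,,,,,
,,,,,,,,
k=20  ,,,,,,,,
,,,,,,,,
,,,,,,^,
,,,@,@,,
,,,@,,@,
,,,,@@,,
,,,,,,,,
,,,,,,,,
,,,,,,,,
k=21  ,,,,,,,,
,,,,,,,,
,,,,,,@>
,,,@,@,,
,,,@,,@,
,,,,@@,,
,,,,,,,,
,,,,,,,,
,,,,,,,,
k=22  ,,,,,,,,
,,,,,,,,
,,,,,,@@
,,,@,@,v
,,,@,,@,
,,,,@@,,
,,,,,,,,
,,,,,,,,
,,,,,,,,

south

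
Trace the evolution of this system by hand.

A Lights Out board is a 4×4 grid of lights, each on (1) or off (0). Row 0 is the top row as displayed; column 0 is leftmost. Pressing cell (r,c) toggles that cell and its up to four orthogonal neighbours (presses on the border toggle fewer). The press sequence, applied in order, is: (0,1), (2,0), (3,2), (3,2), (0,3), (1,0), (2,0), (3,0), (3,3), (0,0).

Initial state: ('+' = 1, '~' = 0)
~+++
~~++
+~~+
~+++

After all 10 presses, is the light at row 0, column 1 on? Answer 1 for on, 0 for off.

1

0) ~+++
~~++
+~~+
~+++
1) +~~+
~+++
+~~+
~+++
2) +~~+
++++
~+~+
++++
3) +~~+
++++
~+++
+~~~
4) +~~+
++++
~+~+
++++
5) +~+~
+++~
~+~+
++++
6) ~~+~
~~+~
++~+
++++
7) ~~+~
+~+~
~~~+
~+++
8) ~~+~
+~+~
+~~+
+~++
9) ~~+~
+~+~
+~~~
+~~~
10) +++~
~~+~
+~~~
+~~~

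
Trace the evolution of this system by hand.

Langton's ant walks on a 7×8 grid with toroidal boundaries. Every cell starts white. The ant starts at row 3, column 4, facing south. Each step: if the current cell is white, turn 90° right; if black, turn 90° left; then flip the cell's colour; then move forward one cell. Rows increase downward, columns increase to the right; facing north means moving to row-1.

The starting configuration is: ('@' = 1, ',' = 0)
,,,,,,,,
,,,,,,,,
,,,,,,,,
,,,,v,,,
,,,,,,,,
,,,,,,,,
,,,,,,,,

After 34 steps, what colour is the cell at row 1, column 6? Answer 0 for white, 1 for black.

0

[0] ,,,,,,,,
,,,,,,,,
,,,,,,,,
,,,,v,,,
,,,,,,,,
,,,,,,,,
,,,,,,,,
[1] ,,,,,,,,
,,,,,,,,
,,,,,,,,
,,,<@,,,
,,,,,,,,
,,,,,,,,
,,,,,,,,
[2] ,,,,,,,,
,,,,,,,,
,,,^,,,,
,,,@@,,,
,,,,,,,,
,,,,,,,,
,,,,,,,,
[3] ,,,,,,,,
,,,,,,,,
,,,@>,,,
,,,@@,,,
,,,,,,,,
,,,,,,,,
,,,,,,,,
[4] ,,,,,,,,
,,,,,,,,
,,,@@,,,
,,,@v,,,
,,,,,,,,
,,,,,,,,
,,,,,,,,
[5] ,,,,,,,,
,,,,,,,,
,,,@@,,,
,,,@,>,,
,,,,,,,,
,,,,,,,,
,,,,,,,,
[6] ,,,,,,,,
,,,,,,,,
,,,@@,,,
,,,@,@,,
,,,,,v,,
,,,,,,,,
,,,,,,,,
[7] ,,,,,,,,
,,,,,,,,
,,,@@,,,
,,,@,@,,
,,,,<@,,
,,,,,,,,
,,,,,,,,
[8] ,,,,,,,,
,,,,,,,,
,,,@@,,,
,,,@^@,,
,,,,@@,,
,,,,,,,,
,,,,,,,,
[9] ,,,,,,,,
,,,,,,,,
,,,@@,,,
,,,@@>,,
,,,,@@,,
,,,,,,,,
,,,,,,,,
[10] ,,,,,,,,
,,,,,,,,
,,,@@^,,
,,,@@,,,
,,,,@@,,
,,,,,,,,
,,,,,,,,
[11] ,,,,,,,,
,,,,,,,,
,,,@@@>,
,,,@@,,,
,,,,@@,,
,,,,,,,,
,,,,,,,,
[12] ,,,,,,,,
,,,,,,,,
,,,@@@@,
,,,@@,v,
,,,,@@,,
,,,,,,,,
,,,,,,,,
[13] ,,,,,,,,
,,,,,,,,
,,,@@@@,
,,,@@<@,
,,,,@@,,
,,,,,,,,
,,,,,,,,
[14] ,,,,,,,,
,,,,,,,,
,,,@@^@,
,,,@@@@,
,,,,@@,,
,,,,,,,,
,,,,,,,,
[15] ,,,,,,,,
,,,,,,,,
,,,@<,@,
,,,@@@@,
,,,,@@,,
,,,,,,,,
,,,,,,,,
[16] ,,,,,,,,
,,,,,,,,
,,,@,,@,
,,,@v@@,
,,,,@@,,
,,,,,,,,
,,,,,,,,
[17] ,,,,,,,,
,,,,,,,,
,,,@,,@,
,,,@,>@,
,,,,@@,,
,,,,,,,,
,,,,,,,,
[18] ,,,,,,,,
,,,,,,,,
,,,@,^@,
,,,@,,@,
,,,,@@,,
,,,,,,,,
,,,,,,,,
[19] ,,,,,,,,
,,,,,,,,
,,,@,@>,
,,,@,,@,
,,,,@@,,
,,,,,,,,
,,,,,,,,
[20] ,,,,,,,,
,,,,,,^,
,,,@,@,,
,,,@,,@,
,,,,@@,,
,,,,,,,,
,,,,,,,,
[21] ,,,,,,,,
,,,,,,@>
,,,@,@,,
,,,@,,@,
,,,,@@,,
,,,,,,,,
,,,,,,,,
[22] ,,,,,,,,
,,,,,,@@
,,,@,@,v
,,,@,,@,
,,,,@@,,
,,,,,,,,
,,,,,,,,
[23] ,,,,,,,,
,,,,,,@@
,,,@,@<@
,,,@,,@,
,,,,@@,,
,,,,,,,,
,,,,,,,,
[24] ,,,,,,,,
,,,,,,^@
,,,@,@@@
,,,@,,@,
,,,,@@,,
,,,,,,,,
,,,,,,,,
[25] ,,,,,,,,
,,,,,<,@
,,,@,@@@
,,,@,,@,
,,,,@@,,
,,,,,,,,
,,,,,,,,
[26] ,,,,,^,,
,,,,,@,@
,,,@,@@@
,,,@,,@,
,,,,@@,,
,,,,,,,,
,,,,,,,,
[27] ,,,,,@>,
,,,,,@,@
,,,@,@@@
,,,@,,@,
,,,,@@,,
,,,,,,,,
,,,,,,,,
[28] ,,,,,@@,
,,,,,@v@
,,,@,@@@
,,,@,,@,
,,,,@@,,
,,,,,,,,
,,,,,,,,
[29] ,,,,,@@,
,,,,,<@@
,,,@,@@@
,,,@,,@,
,,,,@@,,
,,,,,,,,
,,,,,,,,
[30] ,,,,,@@,
,,,,,,@@
,,,@,v@@
,,,@,,@,
,,,,@@,,
,,,,,,,,
,,,,,,,,
[31] ,,,,,@@,
,,,,,,@@
,,,@,,>@
,,,@,,@,
,,,,@@,,
,,,,,,,,
,,,,,,,,
[32] ,,,,,@@,
,,,,,,^@
,,,@,,,@
,,,@,,@,
,,,,@@,,
,,,,,,,,
,,,,,,,,
[33] ,,,,,@@,
,,,,,<,@
,,,@,,,@
,,,@,,@,
,,,,@@,,
,,,,,,,,
,,,,,,,,
[34] ,,,,,^@,
,,,,,@,@
,,,@,,,@
,,,@,,@,
,,,,@@,,
,,,,,,,,
,,,,,,,,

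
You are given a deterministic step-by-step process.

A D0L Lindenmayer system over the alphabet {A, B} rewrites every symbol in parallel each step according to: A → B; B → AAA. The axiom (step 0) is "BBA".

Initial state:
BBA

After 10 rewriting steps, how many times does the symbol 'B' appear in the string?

486

k=0  BBA
k=1  AAAAAAB
k=2  BBBBBBAAA
k=3  AAAAAAAAAAAAAAAAAABBB
k=4  BBBBBBBBBBBBBBBBBBAAAAAAAAA
k=5  AAAAAAAAAAAAAAAAAAAAAAAAAAAAAAAAAAAAAAAAAAAAAAAAAAAAAABBBBBBBBB
k=6  BBBBBBBBBBBBBBBBBBBBBBBBBBBBBBBBBBBBBBBBBBBBBBBBBBBBBBAAAAAAAAAAAAAAAAAAAAAAAAAAA
k=7  AAAAAAAAAAAAAAAAAAAAAAAAAAAAAAAAAAAAAAAAAAAAAAAAAAAAAAAAAA…AAAAAAAAAAAAAAAAAAAAAAAAAAAAAAABBBBBBBBBBBBBBBBBBBBBBBBBBB  (len 189)
k=8  BBBBBBBBBBBBBBBBBBBBBBBBBBBBBBBBBBBBBBBBBBBBBBBBBBBBBBBBBB…AAAAAAAAAAAAAAAAAAAAAAAAAAAAAAAAAAAAAAAAAAAAAAAAAAAAAAAAAA  (len 243)
k=9  AAAAAAAAAAAAAAAAAAAAAAAAAAAAAAAAAAAAAAAAAAAAAAAAAAAAAAAAAA…BBBBBBBBBBBBBBBBBBBBBBBBBBBBBBBBBBBBBBBBBBBBBBBBBBBBBBBBBB  (len 567)
k=10  BBBBBBBBBBBBBBBBBBBBBBBBBBBBBBBBBBBBBBBBBBBBBBBBBBBBBBBBBB…AAAAAAAAAAAAAAAAAAAAAAAAAAAAAAAAAAAAAAAAAAAAAAAAAAAAAAAAAA  (len 729)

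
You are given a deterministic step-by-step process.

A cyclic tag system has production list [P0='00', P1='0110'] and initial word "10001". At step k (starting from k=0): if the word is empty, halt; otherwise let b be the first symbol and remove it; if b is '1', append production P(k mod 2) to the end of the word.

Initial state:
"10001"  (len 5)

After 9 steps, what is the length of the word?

0

0) "10001"  (len 5)
1) "000100"  (len 6)
2) "00100"  (len 5)
3) "0100"  (len 4)
4) "100"  (len 3)
5) "0000"  (len 4)
6) "000"  (len 3)
7) "00"  (len 2)
8) "0"  (len 1)
9) (halted — word empty)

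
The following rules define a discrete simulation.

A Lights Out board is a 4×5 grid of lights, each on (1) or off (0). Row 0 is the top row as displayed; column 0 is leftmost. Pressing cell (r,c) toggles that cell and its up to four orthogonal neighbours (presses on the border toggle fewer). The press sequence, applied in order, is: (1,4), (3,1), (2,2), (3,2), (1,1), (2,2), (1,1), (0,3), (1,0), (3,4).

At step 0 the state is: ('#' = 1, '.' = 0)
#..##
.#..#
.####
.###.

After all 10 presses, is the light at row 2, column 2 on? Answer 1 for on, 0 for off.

0) #..##
.#..#
.####
.###.
1) #..#.
.#.#.
.###.
.###.
2) #..#.
.#.#.
..##.
#..#.
3) #..#.
.###.
.#...
#.##.
4) #..#.
.###.
.##..
##...
5) ##.#.
#..#.
..#..
##...
6) ##.#.
#.##.
.#.#.
###..
7) #..#.
.#.#.
...#.
###..
8) #.#.#
.#...
...#.
###..
9) ..#.#
#....
#..#.
###..
10) ..#.#
#....
#..##
#####

0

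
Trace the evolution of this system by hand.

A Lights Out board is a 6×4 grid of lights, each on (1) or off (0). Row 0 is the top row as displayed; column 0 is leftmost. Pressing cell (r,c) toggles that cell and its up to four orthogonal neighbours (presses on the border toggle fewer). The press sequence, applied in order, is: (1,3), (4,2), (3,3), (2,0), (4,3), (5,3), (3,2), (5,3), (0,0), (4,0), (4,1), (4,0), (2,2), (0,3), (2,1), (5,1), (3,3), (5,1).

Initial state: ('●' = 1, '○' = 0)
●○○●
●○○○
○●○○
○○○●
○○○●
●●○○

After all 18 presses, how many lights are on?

0) ●○○●
●○○○
○●○○
○○○●
○○○●
●●○○
1) ●○○○
●○●●
○●○●
○○○●
○○○●
●●○○
2) ●○○○
●○●●
○●○●
○○●●
○●●○
●●●○
3) ●○○○
●○●●
○●○○
○○○○
○●●●
●●●○
4) ●○○○
○○●●
●○○○
●○○○
○●●●
●●●○
5) ●○○○
○○●●
●○○○
●○○●
○●○○
●●●●
6) ●○○○
○○●●
●○○○
●○○●
○●○●
●●○○
7) ●○○○
○○●●
●○●○
●●●○
○●●●
●●○○
8) ●○○○
○○●●
●○●○
●●●○
○●●○
●●●●
9) ○●○○
●○●●
●○●○
●●●○
○●●○
●●●●
10) ○●○○
●○●●
●○●○
○●●○
●○●○
○●●●
11) ○●○○
●○●●
●○●○
○○●○
○●○○
○○●●
12) ○●○○
●○●●
●○●○
●○●○
●○○○
●○●●
13) ○●○○
●○○●
●●○●
●○○○
●○○○
●○●●
14) ○●●●
●○○○
●●○●
●○○○
●○○○
●○●●
15) ○●●●
●●○○
○○●●
●●○○
●○○○
●○●●
16) ○●●●
●●○○
○○●●
●●○○
●●○○
○●○●
17) ○●●●
●●○○
○○●○
●●●●
●●○●
○●○●
18) ○●●●
●●○○
○○●○
●●●●
●○○●
●○●●

15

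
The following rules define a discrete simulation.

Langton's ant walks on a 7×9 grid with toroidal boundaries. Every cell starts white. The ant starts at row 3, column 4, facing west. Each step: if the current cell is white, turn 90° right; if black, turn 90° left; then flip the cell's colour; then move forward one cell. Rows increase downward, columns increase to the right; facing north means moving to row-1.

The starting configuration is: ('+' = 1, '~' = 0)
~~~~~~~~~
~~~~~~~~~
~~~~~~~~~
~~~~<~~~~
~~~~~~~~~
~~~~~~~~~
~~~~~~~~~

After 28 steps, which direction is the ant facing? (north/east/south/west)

west

t=0: ~~~~~~~~~
~~~~~~~~~
~~~~~~~~~
~~~~<~~~~
~~~~~~~~~
~~~~~~~~~
~~~~~~~~~
t=1: ~~~~~~~~~
~~~~~~~~~
~~~~^~~~~
~~~~+~~~~
~~~~~~~~~
~~~~~~~~~
~~~~~~~~~
t=2: ~~~~~~~~~
~~~~~~~~~
~~~~+>~~~
~~~~+~~~~
~~~~~~~~~
~~~~~~~~~
~~~~~~~~~
t=3: ~~~~~~~~~
~~~~~~~~~
~~~~++~~~
~~~~+v~~~
~~~~~~~~~
~~~~~~~~~
~~~~~~~~~
t=4: ~~~~~~~~~
~~~~~~~~~
~~~~++~~~
~~~~<+~~~
~~~~~~~~~
~~~~~~~~~
~~~~~~~~~
t=5: ~~~~~~~~~
~~~~~~~~~
~~~~++~~~
~~~~~+~~~
~~~~v~~~~
~~~~~~~~~
~~~~~~~~~
t=6: ~~~~~~~~~
~~~~~~~~~
~~~~++~~~
~~~~~+~~~
~~~<+~~~~
~~~~~~~~~
~~~~~~~~~
t=7: ~~~~~~~~~
~~~~~~~~~
~~~~++~~~
~~~^~+~~~
~~~++~~~~
~~~~~~~~~
~~~~~~~~~
t=8: ~~~~~~~~~
~~~~~~~~~
~~~~++~~~
~~~+>+~~~
~~~++~~~~
~~~~~~~~~
~~~~~~~~~
t=9: ~~~~~~~~~
~~~~~~~~~
~~~~++~~~
~~~+++~~~
~~~+v~~~~
~~~~~~~~~
~~~~~~~~~
t=10: ~~~~~~~~~
~~~~~~~~~
~~~~++~~~
~~~+++~~~
~~~+~>~~~
~~~~~~~~~
~~~~~~~~~
t=11: ~~~~~~~~~
~~~~~~~~~
~~~~++~~~
~~~+++~~~
~~~+~+~~~
~~~~~v~~~
~~~~~~~~~
t=12: ~~~~~~~~~
~~~~~~~~~
~~~~++~~~
~~~+++~~~
~~~+~+~~~
~~~~<+~~~
~~~~~~~~~
t=13: ~~~~~~~~~
~~~~~~~~~
~~~~++~~~
~~~+++~~~
~~~+^+~~~
~~~~++~~~
~~~~~~~~~
t=14: ~~~~~~~~~
~~~~~~~~~
~~~~++~~~
~~~+++~~~
~~~++>~~~
~~~~++~~~
~~~~~~~~~
t=15: ~~~~~~~~~
~~~~~~~~~
~~~~++~~~
~~~++^~~~
~~~++~~~~
~~~~++~~~
~~~~~~~~~
t=16: ~~~~~~~~~
~~~~~~~~~
~~~~++~~~
~~~+<~~~~
~~~++~~~~
~~~~++~~~
~~~~~~~~~
t=17: ~~~~~~~~~
~~~~~~~~~
~~~~++~~~
~~~+~~~~~
~~~+v~~~~
~~~~++~~~
~~~~~~~~~
t=18: ~~~~~~~~~
~~~~~~~~~
~~~~++~~~
~~~+~~~~~
~~~+~>~~~
~~~~++~~~
~~~~~~~~~
t=19: ~~~~~~~~~
~~~~~~~~~
~~~~++~~~
~~~+~~~~~
~~~+~+~~~
~~~~+v~~~
~~~~~~~~~
t=20: ~~~~~~~~~
~~~~~~~~~
~~~~++~~~
~~~+~~~~~
~~~+~+~~~
~~~~+~>~~
~~~~~~~~~
t=21: ~~~~~~~~~
~~~~~~~~~
~~~~++~~~
~~~+~~~~~
~~~+~+~~~
~~~~+~+~~
~~~~~~v~~
t=22: ~~~~~~~~~
~~~~~~~~~
~~~~++~~~
~~~+~~~~~
~~~+~+~~~
~~~~+~+~~
~~~~~<+~~
t=23: ~~~~~~~~~
~~~~~~~~~
~~~~++~~~
~~~+~~~~~
~~~+~+~~~
~~~~+^+~~
~~~~~++~~
t=24: ~~~~~~~~~
~~~~~~~~~
~~~~++~~~
~~~+~~~~~
~~~+~+~~~
~~~~++>~~
~~~~~++~~
t=25: ~~~~~~~~~
~~~~~~~~~
~~~~++~~~
~~~+~~~~~
~~~+~+^~~
~~~~++~~~
~~~~~++~~
t=26: ~~~~~~~~~
~~~~~~~~~
~~~~++~~~
~~~+~~~~~
~~~+~++>~
~~~~++~~~
~~~~~++~~
t=27: ~~~~~~~~~
~~~~~~~~~
~~~~++~~~
~~~+~~~~~
~~~+~+++~
~~~~++~v~
~~~~~++~~
t=28: ~~~~~~~~~
~~~~~~~~~
~~~~++~~~
~~~+~~~~~
~~~+~+++~
~~~~++<+~
~~~~~++~~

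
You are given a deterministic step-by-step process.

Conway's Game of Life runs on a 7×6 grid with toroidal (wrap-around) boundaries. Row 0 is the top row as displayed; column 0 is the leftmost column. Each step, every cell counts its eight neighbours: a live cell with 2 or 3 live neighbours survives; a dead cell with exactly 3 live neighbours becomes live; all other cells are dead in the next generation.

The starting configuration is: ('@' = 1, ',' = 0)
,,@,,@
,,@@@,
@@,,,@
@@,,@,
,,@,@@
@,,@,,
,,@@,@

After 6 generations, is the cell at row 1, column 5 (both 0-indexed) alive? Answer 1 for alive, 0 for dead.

1

[0] ,,@,,@
,,@@@,
@@,,,@
@@,,@,
,,@,@@
@,,@,,
,,@@,@
[1] ,@,,,@
,,@@@,
,,,,,,
,,@@@,
,,@,@,
@@,,,,
@@@@,@
[2] ,,,,,@
,,@@@,
,,,,,,
,,@,@,
,,@,@@
,,,,@,
,,,,@@
[3] ,,,,,@
,,,@@,
,,@,@,
,,,,@@
,,,,@@
,,,,,,
,,,,@@
[4] ,,,@,@
,,,@@@
,,,,,,
,,,,,,
,,,,@@
,,,,,,
,,,,@@
[5] @,,@,,
,,,@,@
,,,,@,
,,,,,,
,,,,,,
,,,,,,
,,,,@@
[6] @,,@,,
,,,@,@
,,,,@,
,,,,,,
,,,,,,
,,,,,,
,,,,@@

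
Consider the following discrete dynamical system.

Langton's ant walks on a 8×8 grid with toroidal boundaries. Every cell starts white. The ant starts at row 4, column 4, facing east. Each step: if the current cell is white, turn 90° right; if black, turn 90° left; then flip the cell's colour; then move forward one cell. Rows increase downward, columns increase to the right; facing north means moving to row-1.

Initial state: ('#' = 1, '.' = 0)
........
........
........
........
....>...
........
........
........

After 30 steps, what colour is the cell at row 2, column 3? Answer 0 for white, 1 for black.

1

gen 0: ........
........
........
........
....>...
........
........
........
gen 1: ........
........
........
........
....#...
....v...
........
........
gen 2: ........
........
........
........
....#...
...<#...
........
........
gen 3: ........
........
........
........
...^#...
...##...
........
........
gen 4: ........
........
........
........
...#>...
...##...
........
........
gen 5: ........
........
........
....^...
...#....
...##...
........
........
gen 6: ........
........
........
....#>..
...#....
...##...
........
........
gen 7: ........
........
........
....##..
...#.v..
...##...
........
........
gen 8: ........
........
........
....##..
...#<#..
...##...
........
........
gen 9: ........
........
........
....^#..
...###..
...##...
........
........
gen 10: ........
........
........
...<.#..
...###..
...##...
........
........
gen 11: ........
........
...^....
...#.#..
...###..
...##...
........
........
gen 12: ........
........
...#>...
...#.#..
...###..
...##...
........
........
gen 13: ........
........
...##...
...#v#..
...###..
...##...
........
........
gen 14: ........
........
...##...
...<##..
...###..
...##...
........
........
gen 15: ........
........
...##...
....##..
...v##..
...##...
........
........
gen 16: ........
........
...##...
....##..
....>#..
...##...
........
........
gen 17: ........
........
...##...
....^#..
.....#..
...##...
........
........
gen 18: ........
........
...##...
...<.#..
.....#..
...##...
........
........
gen 19: ........
........
...^#...
...#.#..
.....#..
...##...
........
........
gen 20: ........
........
..<.#...
...#.#..
.....#..
...##...
........
........
gen 21: ........
..^.....
..#.#...
...#.#..
.....#..
...##...
........
........
gen 22: ........
..#>....
..#.#...
...#.#..
.....#..
...##...
........
........
gen 23: ........
..##....
..#v#...
...#.#..
.....#..
...##...
........
........
gen 24: ........
..##....
..<##...
...#.#..
.....#..
...##...
........
........
gen 25: ........
..##....
...##...
..v#.#..
.....#..
...##...
........
........
gen 26: ........
..##....
...##...
.<##.#..
.....#..
...##...
........
........
gen 27: ........
..##....
.^.##...
.###.#..
.....#..
...##...
........
........
gen 28: ........
..##....
.#>##...
.###.#..
.....#..
...##...
........
........
gen 29: ........
..##....
.####...
.#v#.#..
.....#..
...##...
........
........
gen 30: ........
..##....
.####...
.#.>.#..
.....#..
...##...
........
........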